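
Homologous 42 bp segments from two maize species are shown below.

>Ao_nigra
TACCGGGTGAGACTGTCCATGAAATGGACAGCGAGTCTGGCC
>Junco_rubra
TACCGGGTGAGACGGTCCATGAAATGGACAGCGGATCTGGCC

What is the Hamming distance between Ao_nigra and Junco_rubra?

The sequences differ at positions 14 (T/G), 34 (A/G), 35 (G/A).
That gives 3 mismatches out of 42 aligned sites, so the Hamming distance is 3.

3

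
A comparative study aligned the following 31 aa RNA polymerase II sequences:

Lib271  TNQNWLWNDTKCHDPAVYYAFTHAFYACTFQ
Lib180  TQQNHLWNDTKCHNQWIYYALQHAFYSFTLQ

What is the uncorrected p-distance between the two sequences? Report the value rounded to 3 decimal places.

0.355

Mismatches occur at site 2 (N/Q), site 5 (W/H), site 14 (D/N), site 15 (P/Q), site 16 (A/W), site 17 (V/I), site 21 (F/L), site 22 (T/Q), site 27 (A/S), site 28 (C/F), site 30 (F/L).
There are 11 differences over 31 sites, so p = 11/31 = 0.355.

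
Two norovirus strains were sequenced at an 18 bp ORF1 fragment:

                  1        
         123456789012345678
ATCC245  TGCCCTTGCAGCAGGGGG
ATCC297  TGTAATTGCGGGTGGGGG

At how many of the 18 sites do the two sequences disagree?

Differing sites — 3:C/T; 4:C/A; 5:C/A; 10:A/G; 12:C/G; 13:A/T.
That gives 6 mismatches out of 18 aligned sites, so the Hamming distance is 6.

6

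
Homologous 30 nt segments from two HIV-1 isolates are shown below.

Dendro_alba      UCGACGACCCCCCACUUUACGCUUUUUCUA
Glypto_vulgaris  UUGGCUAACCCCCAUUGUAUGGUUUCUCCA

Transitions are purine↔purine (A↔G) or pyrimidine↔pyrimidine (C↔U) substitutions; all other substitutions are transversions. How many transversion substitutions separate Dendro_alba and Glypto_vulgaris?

4

Differing sites — 2:C/U (Ti); 4:A/G (Ti); 6:G/U (Tv); 8:C/A (Tv); 15:C/U (Ti); 17:U/G (Tv); 20:C/U (Ti); 22:C/G (Tv); 26:U/C (Ti); 29:U/C (Ti).
Of the 10 differences, 6 transitions and 4 transversions, so the answer is 4.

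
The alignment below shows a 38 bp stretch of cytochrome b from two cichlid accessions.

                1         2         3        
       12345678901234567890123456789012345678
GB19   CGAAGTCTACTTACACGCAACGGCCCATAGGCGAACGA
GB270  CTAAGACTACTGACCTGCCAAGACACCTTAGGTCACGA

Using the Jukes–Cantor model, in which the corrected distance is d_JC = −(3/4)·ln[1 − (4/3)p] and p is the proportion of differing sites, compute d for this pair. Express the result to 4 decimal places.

0.5604

Differing sites — 2:G/T; 6:T/A; 12:T/G; 15:A/C; 16:C/T; 19:A/C; 21:C/A; 23:G/A; 25:C/A; 27:A/C; 29:A/T; 30:G/A; 32:C/G; 33:G/T; 34:A/C.
p = 15/38 = 0.394737.
d = −0.75 · ln(1 − (4/3)·0.394737) = −0.75 · ln(0.473684) = −0.75 · (-0.747215) = 0.5604.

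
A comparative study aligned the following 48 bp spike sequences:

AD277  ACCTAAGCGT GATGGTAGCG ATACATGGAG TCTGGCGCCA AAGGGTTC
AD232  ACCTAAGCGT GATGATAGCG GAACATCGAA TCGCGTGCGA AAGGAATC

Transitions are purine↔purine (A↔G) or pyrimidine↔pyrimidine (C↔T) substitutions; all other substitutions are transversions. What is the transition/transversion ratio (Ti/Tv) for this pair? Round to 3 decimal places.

Mismatches occur at site 15 (G↔A, transition), site 21 (A↔G, transition), site 22 (T↔A, transversion), site 27 (G↔C, transversion), site 30 (G↔A, transition), site 33 (T↔G, transversion), site 34 (G↔C, transversion), site 36 (C↔T, transition), site 39 (C↔G, transversion), site 45 (G↔A, transition), site 46 (T↔A, transversion).
Of the 11 differences, 5 transitions and 6 transversions, so Ti/Tv = 5/6 = 0.833.

0.833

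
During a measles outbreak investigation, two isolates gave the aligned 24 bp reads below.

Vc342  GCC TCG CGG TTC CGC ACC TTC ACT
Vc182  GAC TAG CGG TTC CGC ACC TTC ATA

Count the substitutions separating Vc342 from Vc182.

4

The sequences differ at positions 2 (C/A), 5 (C/A), 23 (C/T), 24 (T/A).
That gives 4 mismatches out of 24 aligned sites, so the Hamming distance is 4.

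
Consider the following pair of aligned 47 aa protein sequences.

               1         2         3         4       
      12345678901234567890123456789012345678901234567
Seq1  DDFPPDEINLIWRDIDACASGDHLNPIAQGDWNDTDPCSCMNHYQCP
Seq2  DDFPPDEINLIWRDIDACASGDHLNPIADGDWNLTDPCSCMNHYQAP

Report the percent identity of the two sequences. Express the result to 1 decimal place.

Differing sites — 29:Q/D; 34:D/L; 46:C/A.
44 of the 47 sites match, so the percent identity is 44/47 × 100 = 93.6%.

93.6%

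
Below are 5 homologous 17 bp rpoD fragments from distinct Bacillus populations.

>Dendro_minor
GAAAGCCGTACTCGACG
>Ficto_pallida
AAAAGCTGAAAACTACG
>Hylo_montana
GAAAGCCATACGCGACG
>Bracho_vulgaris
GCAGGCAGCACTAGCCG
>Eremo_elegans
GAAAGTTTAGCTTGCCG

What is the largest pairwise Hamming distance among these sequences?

Pairwise Hamming distances:
  Dendro_minor vs Ficto_pallida: 6
  Dendro_minor vs Hylo_montana: 2
  Dendro_minor vs Bracho_vulgaris: 6
  Dendro_minor vs Eremo_elegans: 7
  Ficto_pallida vs Hylo_montana: 7
  Ficto_pallida vs Bracho_vulgaris: 10
  Ficto_pallida vs Eremo_elegans: 9
  Hylo_montana vs Bracho_vulgaris: 8
  Hylo_montana vs Eremo_elegans: 8
  Bracho_vulgaris vs Eremo_elegans: 8
The largest is 10, between Ficto_pallida and Bracho_vulgaris.

10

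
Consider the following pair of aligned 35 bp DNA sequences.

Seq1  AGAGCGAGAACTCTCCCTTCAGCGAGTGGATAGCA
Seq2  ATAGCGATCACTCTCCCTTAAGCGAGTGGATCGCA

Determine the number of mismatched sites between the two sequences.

Mismatches occur at site 2 (G→T), site 8 (G→T), site 9 (A→C), site 20 (C→A), site 32 (A→C).
That gives 5 mismatches out of 35 aligned sites, so the Hamming distance is 5.

5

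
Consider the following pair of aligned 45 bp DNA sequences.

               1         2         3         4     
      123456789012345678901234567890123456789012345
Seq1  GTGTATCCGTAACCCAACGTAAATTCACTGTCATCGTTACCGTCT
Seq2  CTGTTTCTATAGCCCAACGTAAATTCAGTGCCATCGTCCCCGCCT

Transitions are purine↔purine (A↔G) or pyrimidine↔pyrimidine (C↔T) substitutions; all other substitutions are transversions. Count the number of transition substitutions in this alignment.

Mismatches occur at site 1 (G↔C, transversion), site 5 (A↔T, transversion), site 8 (C↔T, transition), site 9 (G↔A, transition), site 12 (A↔G, transition), site 28 (C↔G, transversion), site 31 (T↔C, transition), site 38 (T↔C, transition), site 39 (A↔C, transversion), site 43 (T↔C, transition).
Of the 10 differences, 6 transitions and 4 transversions, so the answer is 6.

6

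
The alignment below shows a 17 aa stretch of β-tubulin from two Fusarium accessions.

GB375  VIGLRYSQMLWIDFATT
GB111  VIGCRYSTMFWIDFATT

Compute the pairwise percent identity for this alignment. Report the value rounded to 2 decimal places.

Mismatches occur at site 4 (L/C), site 8 (Q/T), site 10 (L/F).
14 of the 17 sites match, so the percent identity is 14/17 × 100 = 82.35%.

82.35%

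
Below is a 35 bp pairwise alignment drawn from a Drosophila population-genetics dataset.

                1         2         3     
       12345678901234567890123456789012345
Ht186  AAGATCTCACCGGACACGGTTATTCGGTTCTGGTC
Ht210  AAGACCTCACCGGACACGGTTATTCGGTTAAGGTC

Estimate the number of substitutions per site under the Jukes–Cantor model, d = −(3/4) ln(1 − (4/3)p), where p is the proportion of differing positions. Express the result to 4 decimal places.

Mismatches occur at site 5 (T→C), site 30 (C→A), site 31 (T→A).
p = 3/35 = 0.085714.
d = −0.75 · ln(1 − (4/3)·0.085714) = −0.75 · ln(0.885715) = −0.75 · (-0.121360) = 0.0910.

0.0910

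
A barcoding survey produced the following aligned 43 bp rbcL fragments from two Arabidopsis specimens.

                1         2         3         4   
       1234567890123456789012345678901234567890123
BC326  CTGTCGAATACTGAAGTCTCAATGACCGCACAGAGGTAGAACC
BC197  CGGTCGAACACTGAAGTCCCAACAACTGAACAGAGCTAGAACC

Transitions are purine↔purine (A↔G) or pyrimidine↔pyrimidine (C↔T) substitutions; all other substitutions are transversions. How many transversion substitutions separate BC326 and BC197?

3

Differing sites — 2:T/G (Tv); 9:T/C (Ti); 19:T/C (Ti); 23:T/C (Ti); 24:G/A (Ti); 27:C/T (Ti); 29:C/A (Tv); 36:G/C (Tv).
Of the 8 differences, 5 transitions and 3 transversions, so the answer is 3.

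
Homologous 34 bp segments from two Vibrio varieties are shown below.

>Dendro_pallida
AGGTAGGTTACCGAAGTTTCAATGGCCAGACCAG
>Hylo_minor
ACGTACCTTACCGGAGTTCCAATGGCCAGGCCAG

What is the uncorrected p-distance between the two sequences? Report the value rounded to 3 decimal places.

0.176

The sequences differ at positions 2 (G/C), 6 (G/C), 7 (G/C), 14 (A/G), 19 (T/C), 30 (A/G).
There are 6 differences over 34 sites, so p = 6/34 = 0.176.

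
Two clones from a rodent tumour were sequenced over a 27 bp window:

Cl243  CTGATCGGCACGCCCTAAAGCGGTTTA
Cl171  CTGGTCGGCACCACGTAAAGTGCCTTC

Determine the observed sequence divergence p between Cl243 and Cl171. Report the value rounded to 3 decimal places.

The sequences differ at positions 4 (A/G), 12 (G/C), 13 (C/A), 15 (C/G), 21 (C/T), 23 (G/C), 24 (T/C), 27 (A/C).
There are 8 differences over 27 sites, so p = 8/27 = 0.296.

0.296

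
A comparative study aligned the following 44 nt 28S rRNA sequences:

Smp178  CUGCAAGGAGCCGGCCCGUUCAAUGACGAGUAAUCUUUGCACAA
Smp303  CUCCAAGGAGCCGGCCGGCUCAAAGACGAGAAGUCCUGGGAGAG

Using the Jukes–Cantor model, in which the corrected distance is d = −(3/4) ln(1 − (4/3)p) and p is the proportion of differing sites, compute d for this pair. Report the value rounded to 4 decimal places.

0.3041

Mismatches occur at site 3 (G/C), site 17 (C/G), site 19 (U/C), site 24 (U/A), site 31 (U/A), site 33 (A/G), site 36 (U/C), site 38 (U/G), site 40 (C/G), site 42 (C/G), site 44 (A/G).
p = 11/44 = 0.250000.
d = −0.75 · ln(1 − (4/3)·0.250000) = −0.75 · ln(0.666667) = −0.75 · (-0.405465) = 0.3041.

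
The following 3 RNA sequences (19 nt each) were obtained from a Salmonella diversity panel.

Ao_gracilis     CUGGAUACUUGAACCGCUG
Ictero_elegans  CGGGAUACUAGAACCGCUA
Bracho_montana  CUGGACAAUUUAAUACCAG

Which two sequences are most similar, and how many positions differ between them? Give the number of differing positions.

Pairwise Hamming distances:
  Ao_gracilis vs Ictero_elegans: 3
  Ao_gracilis vs Bracho_montana: 7
  Ictero_elegans vs Bracho_montana: 10
The smallest is 3, between Ao_gracilis and Ictero_elegans.

3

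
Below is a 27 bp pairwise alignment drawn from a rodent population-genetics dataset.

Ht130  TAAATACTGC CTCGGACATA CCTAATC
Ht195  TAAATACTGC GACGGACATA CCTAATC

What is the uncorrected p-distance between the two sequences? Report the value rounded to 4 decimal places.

Differing sites — 11:C/G; 12:T/A.
There are 2 differences over 27 sites, so p = 2/27 = 0.0741.

0.0741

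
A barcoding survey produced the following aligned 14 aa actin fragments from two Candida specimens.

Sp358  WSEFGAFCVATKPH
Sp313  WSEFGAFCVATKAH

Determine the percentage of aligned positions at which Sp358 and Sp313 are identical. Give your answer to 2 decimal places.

92.86%

A single mismatch occurs at site 13 (P/A).
13 of the 14 sites match, so the percent identity is 13/14 × 100 = 92.86%.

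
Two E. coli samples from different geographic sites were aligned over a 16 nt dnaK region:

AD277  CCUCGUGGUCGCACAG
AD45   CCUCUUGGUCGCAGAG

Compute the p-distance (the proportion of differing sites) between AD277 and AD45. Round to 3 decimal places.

Mismatches occur at site 5 (G/U), site 14 (C/G).
There are 2 differences over 16 sites, so p = 2/16 = 0.125.

0.125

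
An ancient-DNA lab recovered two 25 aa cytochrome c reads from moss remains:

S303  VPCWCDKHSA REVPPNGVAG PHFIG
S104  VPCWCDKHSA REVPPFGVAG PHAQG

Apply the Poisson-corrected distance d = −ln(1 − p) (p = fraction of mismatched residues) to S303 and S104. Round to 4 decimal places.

0.1278

Mismatches occur at site 16 (N/F), site 23 (F/A), site 24 (I/Q).
p = 3/25 = 0.120000.
d = −ln(1 − 0.120000) = −ln(0.880000) = 0.1278.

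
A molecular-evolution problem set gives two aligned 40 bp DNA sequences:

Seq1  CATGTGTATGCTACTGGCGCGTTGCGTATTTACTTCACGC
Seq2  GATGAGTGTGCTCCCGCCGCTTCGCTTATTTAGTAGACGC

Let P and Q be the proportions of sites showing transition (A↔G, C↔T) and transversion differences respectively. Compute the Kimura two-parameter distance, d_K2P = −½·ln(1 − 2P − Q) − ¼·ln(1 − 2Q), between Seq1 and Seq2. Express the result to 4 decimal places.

0.3845

Mismatches occur at site 1 (C→G, transversion), site 5 (T→A, transversion), site 8 (A→G, transition), site 13 (A→C, transversion), site 15 (T→C, transition), site 17 (G→C, transversion), site 21 (G→T, transversion), site 23 (T→C, transition), site 26 (G→T, transversion), site 33 (C→G, transversion), site 35 (T→A, transversion), site 36 (C→G, transversion).
Of the 12 differences, 3 transitions and 9 transversions over 40 sites: P = 3/40 = 0.075000, Q = 9/40 = 0.225000.
d = −0.5·ln(0.625000) − 0.25·ln(0.550000) = −0.5·(-0.470004) − 0.25·(-0.597837) = 0.3845.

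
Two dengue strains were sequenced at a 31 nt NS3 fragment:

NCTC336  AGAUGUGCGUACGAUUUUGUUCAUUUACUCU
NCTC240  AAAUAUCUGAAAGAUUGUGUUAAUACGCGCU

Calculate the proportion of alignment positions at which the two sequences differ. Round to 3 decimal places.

0.387

Differing sites — 2:G/A; 5:G/A; 7:G/C; 8:C/U; 10:U/A; 12:C/A; 17:U/G; 22:C/A; 25:U/A; 26:U/C; 27:A/G; 29:U/G.
There are 12 differences over 31 sites, so p = 12/31 = 0.387.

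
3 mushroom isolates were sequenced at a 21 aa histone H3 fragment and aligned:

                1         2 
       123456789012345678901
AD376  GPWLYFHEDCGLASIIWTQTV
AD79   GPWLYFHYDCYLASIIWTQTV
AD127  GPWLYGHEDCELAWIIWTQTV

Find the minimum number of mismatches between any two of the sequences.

2

Pairwise Hamming distances:
  AD376 vs AD79: 2
  AD376 vs AD127: 3
  AD79 vs AD127: 4
The smallest is 2, between AD376 and AD79.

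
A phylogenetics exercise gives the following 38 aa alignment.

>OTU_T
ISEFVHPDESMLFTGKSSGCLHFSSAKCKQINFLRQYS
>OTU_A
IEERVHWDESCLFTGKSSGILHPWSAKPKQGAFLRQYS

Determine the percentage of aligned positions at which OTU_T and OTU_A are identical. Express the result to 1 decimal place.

Mismatches occur at site 2 (S↔E), site 4 (F↔R), site 7 (P↔W), site 11 (M↔C), site 20 (C↔I), site 23 (F↔P), site 24 (S↔W), site 28 (C↔P), site 31 (I↔G), site 32 (N↔A).
28 of the 38 sites match, so the percent identity is 28/38 × 100 = 73.7%.

73.7%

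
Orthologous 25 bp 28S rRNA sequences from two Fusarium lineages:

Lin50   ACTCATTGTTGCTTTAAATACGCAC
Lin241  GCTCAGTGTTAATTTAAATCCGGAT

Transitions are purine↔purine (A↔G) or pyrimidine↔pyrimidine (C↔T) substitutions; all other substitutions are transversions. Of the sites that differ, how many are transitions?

The sequences differ at positions 1 (A/G, transition), 6 (T/G, transversion), 11 (G/A, transition), 12 (C/A, transversion), 20 (A/C, transversion), 23 (C/G, transversion), 25 (C/T, transition).
Of the 7 differences, 3 transitions and 4 transversions, so the answer is 3.

3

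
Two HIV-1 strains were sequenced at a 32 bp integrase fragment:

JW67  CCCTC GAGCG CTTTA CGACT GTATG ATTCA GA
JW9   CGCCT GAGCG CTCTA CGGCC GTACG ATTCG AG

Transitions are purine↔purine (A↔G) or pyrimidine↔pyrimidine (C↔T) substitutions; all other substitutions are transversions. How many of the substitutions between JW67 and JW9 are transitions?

Mismatches occur at site 2 (C/G, transversion), site 4 (T/C, transition), site 5 (C/T, transition), site 13 (T/C, transition), site 18 (A/G, transition), site 20 (T/C, transition), site 24 (T/C, transition), site 30 (A/G, transition), site 31 (G/A, transition), site 32 (A/G, transition).
Of the 10 differences, 9 transitions and 1 transversion, so the answer is 9.

9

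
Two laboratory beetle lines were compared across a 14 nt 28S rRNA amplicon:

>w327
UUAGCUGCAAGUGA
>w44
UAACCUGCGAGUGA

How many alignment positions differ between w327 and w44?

3

Mismatches occur at site 2 (U↔A), site 4 (G↔C), site 9 (A↔G).
That gives 3 mismatches out of 14 aligned sites, so the Hamming distance is 3.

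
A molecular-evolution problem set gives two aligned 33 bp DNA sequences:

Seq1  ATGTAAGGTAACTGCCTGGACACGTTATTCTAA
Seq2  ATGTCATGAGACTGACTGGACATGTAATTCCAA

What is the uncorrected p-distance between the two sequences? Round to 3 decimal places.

0.242

The sequences differ at positions 5 (A/C), 7 (G/T), 9 (T/A), 10 (A/G), 15 (C/A), 23 (C/T), 26 (T/A), 31 (T/C).
There are 8 differences over 33 sites, so p = 8/33 = 0.242.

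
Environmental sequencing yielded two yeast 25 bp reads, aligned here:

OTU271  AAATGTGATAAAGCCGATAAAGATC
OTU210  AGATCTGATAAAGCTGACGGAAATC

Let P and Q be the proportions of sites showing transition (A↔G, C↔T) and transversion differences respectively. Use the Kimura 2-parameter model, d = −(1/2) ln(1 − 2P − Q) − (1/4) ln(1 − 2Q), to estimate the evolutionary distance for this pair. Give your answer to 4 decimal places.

Differing sites — 2:A/G (Ti); 5:G/C (Tv); 15:C/T (Ti); 18:T/C (Ti); 19:A/G (Ti); 20:A/G (Ti); 22:G/A (Ti).
Of the 7 differences, 6 transitions and 1 transversion over 25 sites: P = 6/25 = 0.240000, Q = 1/25 = 0.040000.
d = −0.5·ln(0.480000) − 0.25·ln(0.920000) = −0.5·(-0.733969) − 0.25·(-0.083382) = 0.3878.

0.3878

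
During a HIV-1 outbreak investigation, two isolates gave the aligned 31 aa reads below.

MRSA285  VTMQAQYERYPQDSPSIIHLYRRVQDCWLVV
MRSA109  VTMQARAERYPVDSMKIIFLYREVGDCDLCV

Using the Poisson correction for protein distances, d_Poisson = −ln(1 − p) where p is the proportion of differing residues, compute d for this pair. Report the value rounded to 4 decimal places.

The sequences differ at positions 6 (Q/R), 7 (Y/A), 12 (Q/V), 15 (P/M), 16 (S/K), 19 (H/F), 23 (R/E), 25 (Q/G), 28 (W/D), 30 (V/C).
p = 10/31 = 0.322581.
d = −ln(1 − 0.322581) = −ln(0.677419) = 0.3895.

0.3895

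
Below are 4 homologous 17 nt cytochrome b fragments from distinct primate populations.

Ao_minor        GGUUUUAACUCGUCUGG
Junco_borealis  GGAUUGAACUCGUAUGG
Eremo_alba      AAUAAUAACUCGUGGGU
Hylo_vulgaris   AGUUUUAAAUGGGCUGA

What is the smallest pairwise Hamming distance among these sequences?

Pairwise Hamming distances:
  Ao_minor vs Junco_borealis: 3
  Ao_minor vs Eremo_alba: 7
  Ao_minor vs Hylo_vulgaris: 5
  Junco_borealis vs Eremo_alba: 9
  Junco_borealis vs Hylo_vulgaris: 8
  Eremo_alba vs Hylo_vulgaris: 9
The smallest is 3, between Ao_minor and Junco_borealis.

3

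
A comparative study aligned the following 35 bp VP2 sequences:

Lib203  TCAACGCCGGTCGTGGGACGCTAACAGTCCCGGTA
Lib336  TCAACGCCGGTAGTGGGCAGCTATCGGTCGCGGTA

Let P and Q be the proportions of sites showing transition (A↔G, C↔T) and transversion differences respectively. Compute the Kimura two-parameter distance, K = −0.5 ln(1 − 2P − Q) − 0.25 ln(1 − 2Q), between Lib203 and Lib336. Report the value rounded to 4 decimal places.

0.1957

Differing sites — 12:C/A (Tv); 18:A/C (Tv); 19:C/A (Tv); 24:A/T (Tv); 26:A/G (Ti); 30:C/G (Tv).
Of the 6 differences, 1 transition and 5 transversions over 35 sites: P = 1/35 = 0.028571, Q = 5/35 = 0.142857.
d = −0.5·ln(0.800001) − 0.25·ln(0.714286) = −0.5·(-0.223142) − 0.25·(-0.336472) = 0.1957.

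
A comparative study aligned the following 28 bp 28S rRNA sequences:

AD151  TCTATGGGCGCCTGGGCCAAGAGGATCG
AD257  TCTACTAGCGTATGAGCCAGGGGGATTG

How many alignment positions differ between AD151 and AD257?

9

Mismatches occur at site 5 (T/C), site 6 (G/T), site 7 (G/A), site 11 (C/T), site 12 (C/A), site 15 (G/A), site 20 (A/G), site 22 (A/G), site 27 (C/T).
That gives 9 mismatches out of 28 aligned sites, so the Hamming distance is 9.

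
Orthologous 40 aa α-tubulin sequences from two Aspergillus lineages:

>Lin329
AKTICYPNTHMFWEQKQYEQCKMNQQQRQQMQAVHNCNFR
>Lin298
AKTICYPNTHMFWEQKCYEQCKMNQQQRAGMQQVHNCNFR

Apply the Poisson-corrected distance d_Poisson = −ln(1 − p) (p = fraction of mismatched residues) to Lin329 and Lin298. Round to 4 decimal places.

Mismatches occur at site 17 (Q↔C), site 29 (Q↔A), site 30 (Q↔G), site 33 (A↔Q).
p = 4/40 = 0.100000.
d = −ln(1 − 0.100000) = −ln(0.900000) = 0.1054.

0.1054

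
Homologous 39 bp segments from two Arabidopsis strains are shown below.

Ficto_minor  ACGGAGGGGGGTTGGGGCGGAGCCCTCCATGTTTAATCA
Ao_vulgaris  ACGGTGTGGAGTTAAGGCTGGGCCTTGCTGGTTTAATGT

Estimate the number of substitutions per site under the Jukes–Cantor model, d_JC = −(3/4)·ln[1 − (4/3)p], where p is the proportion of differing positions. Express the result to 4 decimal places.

Differing sites — 5:A/T; 7:G/T; 10:G/A; 14:G/A; 15:G/A; 19:G/T; 21:A/G; 25:C/T; 27:C/G; 29:A/T; 30:T/G; 38:C/G; 39:A/T.
p = 13/39 = 0.333333.
d = −0.75 · ln(1 − (4/3)·0.333333) = −0.75 · ln(0.555556) = −0.75 · (-0.587786) = 0.4408.

0.4408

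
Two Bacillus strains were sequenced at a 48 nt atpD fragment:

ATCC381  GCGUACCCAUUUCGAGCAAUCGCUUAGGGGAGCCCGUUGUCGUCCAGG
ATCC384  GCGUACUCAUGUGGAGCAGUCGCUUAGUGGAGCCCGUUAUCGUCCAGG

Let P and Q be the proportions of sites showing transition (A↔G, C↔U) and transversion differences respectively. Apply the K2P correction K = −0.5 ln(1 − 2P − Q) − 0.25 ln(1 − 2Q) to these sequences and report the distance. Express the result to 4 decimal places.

0.1372

Mismatches occur at site 7 (C/U, transition), site 11 (U/G, transversion), site 13 (C/G, transversion), site 19 (A/G, transition), site 28 (G/U, transversion), site 39 (G/A, transition).
Of the 6 differences, 3 transitions and 3 transversions over 48 sites: P = 3/48 = 0.062500, Q = 3/48 = 0.062500.
d = −0.5·ln(0.812500) − 0.25·ln(0.875000) = −0.5·(-0.207639) − 0.25·(-0.133531) = 0.1372.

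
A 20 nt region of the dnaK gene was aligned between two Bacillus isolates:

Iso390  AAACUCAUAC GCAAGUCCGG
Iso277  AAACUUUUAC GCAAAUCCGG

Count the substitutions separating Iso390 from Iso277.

3

The sequences differ at positions 6 (C/U), 7 (A/U), 15 (G/A).
That gives 3 mismatches out of 20 aligned sites, so the Hamming distance is 3.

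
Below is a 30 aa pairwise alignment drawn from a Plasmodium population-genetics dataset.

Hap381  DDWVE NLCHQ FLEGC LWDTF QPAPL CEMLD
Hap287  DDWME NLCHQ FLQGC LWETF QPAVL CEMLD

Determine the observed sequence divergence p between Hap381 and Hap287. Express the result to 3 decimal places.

0.133

Mismatches occur at site 4 (V/M), site 13 (E/Q), site 18 (D/E), site 24 (P/V).
There are 4 differences over 30 sites, so p = 4/30 = 0.133.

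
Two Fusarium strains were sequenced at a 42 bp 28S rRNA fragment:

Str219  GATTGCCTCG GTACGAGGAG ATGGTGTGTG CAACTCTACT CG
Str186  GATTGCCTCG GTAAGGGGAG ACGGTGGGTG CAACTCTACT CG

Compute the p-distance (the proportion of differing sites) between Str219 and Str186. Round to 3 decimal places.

0.095

The sequences differ at positions 14 (C/A), 16 (A/G), 22 (T/C), 27 (T/G).
There are 4 differences over 42 sites, so p = 4/42 = 0.095.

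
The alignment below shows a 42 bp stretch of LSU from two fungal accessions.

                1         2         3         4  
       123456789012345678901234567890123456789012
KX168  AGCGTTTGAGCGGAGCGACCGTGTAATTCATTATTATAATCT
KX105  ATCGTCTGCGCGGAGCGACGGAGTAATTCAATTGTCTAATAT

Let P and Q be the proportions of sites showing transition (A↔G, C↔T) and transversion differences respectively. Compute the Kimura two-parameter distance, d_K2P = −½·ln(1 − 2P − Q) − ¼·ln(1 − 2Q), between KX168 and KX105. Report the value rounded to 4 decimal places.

0.2917

Mismatches occur at site 2 (G↔T, transversion), site 6 (T↔C, transition), site 9 (A↔C, transversion), site 20 (C↔G, transversion), site 22 (T↔A, transversion), site 31 (T↔A, transversion), site 33 (A↔T, transversion), site 34 (T↔G, transversion), site 36 (A↔C, transversion), site 41 (C↔A, transversion).
Of the 10 differences, 1 transition and 9 transversions over 42 sites: P = 1/42 = 0.023810, Q = 9/42 = 0.214286.
d = −0.5·ln(0.738094) − 0.25·ln(0.571428) = −0.5·(-0.303684) − 0.25·(-0.559617) = 0.2917.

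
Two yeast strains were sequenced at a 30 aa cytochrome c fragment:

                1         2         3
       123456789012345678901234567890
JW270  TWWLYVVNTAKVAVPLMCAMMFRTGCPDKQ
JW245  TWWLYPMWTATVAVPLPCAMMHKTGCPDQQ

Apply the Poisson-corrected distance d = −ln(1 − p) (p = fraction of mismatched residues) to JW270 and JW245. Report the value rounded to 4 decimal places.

The sequences differ at positions 6 (V/P), 7 (V/M), 8 (N/W), 11 (K/T), 17 (M/P), 22 (F/H), 23 (R/K), 29 (K/Q).
p = 8/30 = 0.266667.
d = −ln(1 − 0.266667) = −ln(0.733333) = 0.3102.

0.3102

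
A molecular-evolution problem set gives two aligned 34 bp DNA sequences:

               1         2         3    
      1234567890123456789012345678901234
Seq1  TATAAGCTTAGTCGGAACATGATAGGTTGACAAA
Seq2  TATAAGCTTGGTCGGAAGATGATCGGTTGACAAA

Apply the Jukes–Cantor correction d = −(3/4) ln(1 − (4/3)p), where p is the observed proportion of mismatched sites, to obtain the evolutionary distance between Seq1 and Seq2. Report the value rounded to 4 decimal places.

0.0939

The sequences differ at positions 10 (A/G), 18 (C/G), 24 (A/C).
p = 3/34 = 0.088235.
d = −0.75 · ln(1 − (4/3)·0.088235) = −0.75 · ln(0.882353) = −0.75 · (-0.125163) = 0.0939.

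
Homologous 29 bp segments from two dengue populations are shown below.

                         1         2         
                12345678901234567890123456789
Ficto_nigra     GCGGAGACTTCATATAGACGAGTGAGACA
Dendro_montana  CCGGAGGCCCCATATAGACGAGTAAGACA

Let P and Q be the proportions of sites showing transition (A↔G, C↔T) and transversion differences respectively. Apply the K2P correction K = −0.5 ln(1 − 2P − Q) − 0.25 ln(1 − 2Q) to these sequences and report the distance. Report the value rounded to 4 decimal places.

0.2036

Differing sites — 1:G/C (Tv); 7:A/G (Ti); 9:T/C (Ti); 10:T/C (Ti); 24:G/A (Ti).
Of the 5 differences, 4 transitions and 1 transversion over 29 sites: P = 4/29 = 0.137931, Q = 1/29 = 0.034483.
d = −0.5·ln(0.689655) − 0.25·ln(0.931034) = −0.5·(-0.371564) − 0.25·(-0.071459) = 0.2036.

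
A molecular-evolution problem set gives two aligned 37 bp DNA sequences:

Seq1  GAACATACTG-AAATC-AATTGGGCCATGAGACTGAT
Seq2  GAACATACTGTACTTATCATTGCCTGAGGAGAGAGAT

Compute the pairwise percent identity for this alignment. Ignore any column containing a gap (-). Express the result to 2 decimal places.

68.57%

Excluding the 2 gap columns leaves 35 comparable sites.
The sequences differ at positions 13 (A/C), 14 (A/T), 16 (C/A), 18 (A/C), 23 (G/C), 24 (G/C), 25 (C/T), 26 (C/G), 28 (T/G), 33 (C/G), 34 (T/A).
24 of the 35 comparable sites match, so the percent identity is 24/35 × 100 = 68.57%.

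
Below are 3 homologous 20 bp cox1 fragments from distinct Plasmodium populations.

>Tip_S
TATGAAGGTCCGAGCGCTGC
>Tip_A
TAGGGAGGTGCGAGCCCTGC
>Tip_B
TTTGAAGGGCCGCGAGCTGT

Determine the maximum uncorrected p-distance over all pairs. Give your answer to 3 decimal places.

0.450

Pairwise Hamming distances:
  Tip_S vs Tip_A: 4
  Tip_S vs Tip_B: 5
  Tip_A vs Tip_B: 9
The largest is 9 mismatches, between Tip_A and Tip_B; p = 9/20 = 0.450.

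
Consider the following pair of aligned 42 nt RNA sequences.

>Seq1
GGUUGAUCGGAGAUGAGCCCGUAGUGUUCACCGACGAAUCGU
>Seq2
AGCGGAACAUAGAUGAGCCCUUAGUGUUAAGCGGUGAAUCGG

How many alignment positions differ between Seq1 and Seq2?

12

Mismatches occur at site 1 (G/A), site 3 (U/C), site 4 (U/G), site 7 (U/A), site 9 (G/A), site 10 (G/U), site 21 (G/U), site 29 (C/A), site 31 (C/G), site 34 (A/G), site 35 (C/U), site 42 (U/G).
That gives 12 mismatches out of 42 aligned sites, so the Hamming distance is 12.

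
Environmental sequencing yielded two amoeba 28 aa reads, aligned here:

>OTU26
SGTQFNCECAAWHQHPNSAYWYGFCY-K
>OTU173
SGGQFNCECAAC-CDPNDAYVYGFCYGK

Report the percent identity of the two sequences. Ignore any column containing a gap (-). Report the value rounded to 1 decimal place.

76.9%

Excluding the 2 gap columns leaves 26 comparable sites.
The sequences differ at positions 3 (T/G), 12 (W/C), 14 (Q/C), 15 (H/D), 18 (S/D), 21 (W/V).
20 of the 26 comparable sites match, so the percent identity is 20/26 × 100 = 76.9%.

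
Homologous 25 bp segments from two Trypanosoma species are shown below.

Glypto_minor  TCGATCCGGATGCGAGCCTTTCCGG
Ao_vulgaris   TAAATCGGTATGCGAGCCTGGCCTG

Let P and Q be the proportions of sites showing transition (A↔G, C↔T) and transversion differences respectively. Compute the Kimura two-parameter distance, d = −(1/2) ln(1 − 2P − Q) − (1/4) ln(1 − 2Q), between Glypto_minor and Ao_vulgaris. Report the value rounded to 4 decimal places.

The sequences differ at positions 2 (C/A, transversion), 3 (G/A, transition), 7 (C/G, transversion), 9 (G/T, transversion), 20 (T/G, transversion), 21 (T/G, transversion), 24 (G/T, transversion).
Of the 7 differences, 1 transition and 6 transversions over 25 sites: P = 1/25 = 0.040000, Q = 6/25 = 0.240000.
d = −0.5·ln(0.680000) − 0.25·ln(0.520000) = −0.5·(-0.385662) − 0.25·(-0.653926) = 0.3563.

0.3563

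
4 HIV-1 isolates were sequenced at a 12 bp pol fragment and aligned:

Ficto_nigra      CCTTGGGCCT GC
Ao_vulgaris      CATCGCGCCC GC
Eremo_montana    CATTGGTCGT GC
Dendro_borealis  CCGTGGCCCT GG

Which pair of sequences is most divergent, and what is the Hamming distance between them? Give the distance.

7

Pairwise Hamming distances:
  Ficto_nigra vs Ao_vulgaris: 4
  Ficto_nigra vs Eremo_montana: 3
  Ficto_nigra vs Dendro_borealis: 3
  Ao_vulgaris vs Eremo_montana: 5
  Ao_vulgaris vs Dendro_borealis: 7
  Eremo_montana vs Dendro_borealis: 5
The largest is 7, between Ao_vulgaris and Dendro_borealis.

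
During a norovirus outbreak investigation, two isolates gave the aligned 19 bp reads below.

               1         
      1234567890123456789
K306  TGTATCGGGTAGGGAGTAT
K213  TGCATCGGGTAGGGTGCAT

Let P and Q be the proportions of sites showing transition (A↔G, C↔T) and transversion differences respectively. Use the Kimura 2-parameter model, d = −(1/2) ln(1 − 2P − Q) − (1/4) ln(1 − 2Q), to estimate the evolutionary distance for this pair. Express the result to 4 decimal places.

0.1805

Mismatches occur at site 3 (T→C, transition), site 15 (A→T, transversion), site 17 (T→C, transition).
Of the 3 differences, 2 transitions and 1 transversion over 19 sites: P = 2/19 = 0.105263, Q = 1/19 = 0.052632.
d = −0.5·ln(0.736842) − 0.25·ln(0.894736) = −0.5·(-0.305382) − 0.25·(-0.111227) = 0.1805.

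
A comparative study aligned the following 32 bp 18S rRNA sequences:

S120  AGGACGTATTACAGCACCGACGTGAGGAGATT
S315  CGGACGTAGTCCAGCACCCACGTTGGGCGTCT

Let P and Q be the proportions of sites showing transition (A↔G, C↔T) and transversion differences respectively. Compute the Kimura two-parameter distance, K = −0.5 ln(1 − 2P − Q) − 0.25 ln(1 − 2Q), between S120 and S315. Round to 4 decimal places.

Mismatches occur at site 1 (A↔C, transversion), site 9 (T↔G, transversion), site 11 (A↔C, transversion), site 19 (G↔C, transversion), site 24 (G↔T, transversion), site 25 (A↔G, transition), site 28 (A↔C, transversion), site 30 (A↔T, transversion), site 31 (T↔C, transition).
Of the 9 differences, 2 transitions and 7 transversions over 32 sites: P = 2/32 = 0.062500, Q = 7/32 = 0.218750.
d = −0.5·ln(0.656250) − 0.25·ln(0.562500) = −0.5·(-0.421213) − 0.25·(-0.575364) = 0.3544.

0.3544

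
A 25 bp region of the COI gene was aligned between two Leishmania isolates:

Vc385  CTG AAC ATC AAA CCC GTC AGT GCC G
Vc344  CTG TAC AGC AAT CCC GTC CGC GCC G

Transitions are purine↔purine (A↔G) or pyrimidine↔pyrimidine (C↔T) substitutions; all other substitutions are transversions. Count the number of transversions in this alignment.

Mismatches occur at site 4 (A/T, transversion), site 8 (T/G, transversion), site 12 (A/T, transversion), site 19 (A/C, transversion), site 21 (T/C, transition).
Of the 5 differences, 1 transition and 4 transversions, so the answer is 4.

4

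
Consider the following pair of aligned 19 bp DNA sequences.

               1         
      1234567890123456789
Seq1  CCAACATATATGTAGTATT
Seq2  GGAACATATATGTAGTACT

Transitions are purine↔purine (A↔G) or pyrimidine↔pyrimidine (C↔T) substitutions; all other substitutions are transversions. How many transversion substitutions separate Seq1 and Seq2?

2

Differing sites — 1:C/G (Tv); 2:C/G (Tv); 18:T/C (Ti).
Of the 3 differences, 1 transition and 2 transversions, so the answer is 2.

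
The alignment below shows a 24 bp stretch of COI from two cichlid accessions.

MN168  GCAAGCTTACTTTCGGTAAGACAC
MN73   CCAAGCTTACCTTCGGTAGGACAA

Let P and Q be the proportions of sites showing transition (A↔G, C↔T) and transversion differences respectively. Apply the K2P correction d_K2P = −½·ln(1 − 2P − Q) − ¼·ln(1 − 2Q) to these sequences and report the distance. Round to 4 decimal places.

Mismatches occur at site 1 (G→C, transversion), site 11 (T→C, transition), site 19 (A→G, transition), site 24 (C→A, transversion).
Of the 4 differences, 2 transitions and 2 transversions over 24 sites: P = 2/24 = 0.083333, Q = 2/24 = 0.083333.
d = −0.5·ln(0.750001) − 0.25·ln(0.833334) = −0.5·(-0.287681) − 0.25·(-0.182321) = 0.1894.

0.1894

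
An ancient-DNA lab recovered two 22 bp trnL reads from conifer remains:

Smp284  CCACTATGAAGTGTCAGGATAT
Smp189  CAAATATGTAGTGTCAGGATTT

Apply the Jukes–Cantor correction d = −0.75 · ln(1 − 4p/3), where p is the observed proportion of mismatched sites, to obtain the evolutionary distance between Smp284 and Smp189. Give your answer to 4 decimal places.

Differing sites — 2:C/A; 4:C/A; 9:A/T; 21:A/T.
p = 4/22 = 0.181818.
d = −0.75 · ln(1 − (4/3)·0.181818) = −0.75 · ln(0.757576) = −0.75 · (-0.277631) = 0.2082.

0.2082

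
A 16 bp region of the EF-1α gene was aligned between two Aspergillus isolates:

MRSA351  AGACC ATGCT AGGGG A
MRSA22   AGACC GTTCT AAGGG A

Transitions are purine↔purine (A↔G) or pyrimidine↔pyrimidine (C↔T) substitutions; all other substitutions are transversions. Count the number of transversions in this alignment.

The sequences differ at positions 6 (A/G, transition), 8 (G/T, transversion), 12 (G/A, transition).
Of the 3 differences, 2 transitions and 1 transversion, so the answer is 1.

1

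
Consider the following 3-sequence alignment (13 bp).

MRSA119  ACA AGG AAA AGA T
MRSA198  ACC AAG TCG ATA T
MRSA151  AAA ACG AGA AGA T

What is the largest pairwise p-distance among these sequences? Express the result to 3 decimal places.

Pairwise Hamming distances:
  MRSA119 vs MRSA198: 6
  MRSA119 vs MRSA151: 3
  MRSA198 vs MRSA151: 7
The largest is 7 mismatches, between MRSA198 and MRSA151; p = 7/13 = 0.538.

0.538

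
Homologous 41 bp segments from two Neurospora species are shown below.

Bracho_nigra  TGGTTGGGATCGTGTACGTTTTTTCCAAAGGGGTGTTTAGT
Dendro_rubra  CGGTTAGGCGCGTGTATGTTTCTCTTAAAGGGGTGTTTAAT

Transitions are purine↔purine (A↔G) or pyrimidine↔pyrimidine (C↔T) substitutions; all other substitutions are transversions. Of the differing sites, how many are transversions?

The sequences differ at positions 1 (T/C, transition), 6 (G/A, transition), 9 (A/C, transversion), 10 (T/G, transversion), 17 (C/T, transition), 22 (T/C, transition), 24 (T/C, transition), 25 (C/T, transition), 26 (C/T, transition), 40 (G/A, transition).
Of the 10 differences, 8 transitions and 2 transversions, so the answer is 2.

2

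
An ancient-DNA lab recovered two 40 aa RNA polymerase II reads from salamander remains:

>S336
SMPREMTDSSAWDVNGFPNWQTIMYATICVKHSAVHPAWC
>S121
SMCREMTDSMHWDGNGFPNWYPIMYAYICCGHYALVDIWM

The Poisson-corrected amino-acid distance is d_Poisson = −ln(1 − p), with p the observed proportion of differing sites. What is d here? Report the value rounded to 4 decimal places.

The sequences differ at positions 3 (P/C), 10 (S/M), 11 (A/H), 14 (V/G), 21 (Q/Y), 22 (T/P), 27 (T/Y), 30 (V/C), 31 (K/G), 33 (S/Y), 35 (V/L), 36 (H/V), 37 (P/D), 38 (A/I), 40 (C/M).
p = 15/40 = 0.375000.
d = −ln(1 − 0.375000) = −ln(0.625000) = 0.4700.

0.4700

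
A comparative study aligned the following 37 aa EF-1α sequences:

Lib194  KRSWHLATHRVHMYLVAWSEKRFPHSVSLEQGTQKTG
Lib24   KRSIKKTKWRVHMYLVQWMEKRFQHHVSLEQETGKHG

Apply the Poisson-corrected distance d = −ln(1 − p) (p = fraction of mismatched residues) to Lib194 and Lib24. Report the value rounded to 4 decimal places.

0.4329

The sequences differ at positions 4 (W/I), 5 (H/K), 6 (L/K), 7 (A/T), 8 (T/K), 9 (H/W), 17 (A/Q), 19 (S/M), 24 (P/Q), 26 (S/H), 32 (G/E), 34 (Q/G), 36 (T/H).
p = 13/37 = 0.351351.
d = −ln(1 − 0.351351) = −ln(0.648649) = 0.4329.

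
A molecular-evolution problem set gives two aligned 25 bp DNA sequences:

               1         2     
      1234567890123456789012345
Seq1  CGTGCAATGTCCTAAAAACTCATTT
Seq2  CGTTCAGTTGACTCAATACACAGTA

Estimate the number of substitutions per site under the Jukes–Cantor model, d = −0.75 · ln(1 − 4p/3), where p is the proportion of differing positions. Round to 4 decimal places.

0.5716

The sequences differ at positions 4 (G/T), 7 (A/G), 9 (G/T), 10 (T/G), 11 (C/A), 14 (A/C), 17 (A/T), 20 (T/A), 23 (T/G), 25 (T/A).
p = 10/25 = 0.400000.
d = −0.75 · ln(1 − (4/3)·0.400000) = −0.75 · ln(0.466667) = −0.75 · (-0.762139) = 0.5716.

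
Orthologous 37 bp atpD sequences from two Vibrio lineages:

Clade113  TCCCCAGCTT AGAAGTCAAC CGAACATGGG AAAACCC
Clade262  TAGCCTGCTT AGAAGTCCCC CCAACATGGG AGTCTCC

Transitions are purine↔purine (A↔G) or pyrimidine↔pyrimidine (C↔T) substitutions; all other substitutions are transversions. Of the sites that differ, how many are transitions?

Mismatches occur at site 2 (C→A, transversion), site 3 (C→G, transversion), site 6 (A→T, transversion), site 18 (A→C, transversion), site 19 (A→C, transversion), site 22 (G→C, transversion), site 32 (A→G, transition), site 33 (A→T, transversion), site 34 (A→C, transversion), site 35 (C→T, transition).
Of the 10 differences, 2 transitions and 8 transversions, so the answer is 2.

2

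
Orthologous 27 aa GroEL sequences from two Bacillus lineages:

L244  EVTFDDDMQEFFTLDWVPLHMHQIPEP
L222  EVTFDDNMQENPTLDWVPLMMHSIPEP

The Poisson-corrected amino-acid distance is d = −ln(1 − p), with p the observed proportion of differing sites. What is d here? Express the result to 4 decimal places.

Mismatches occur at site 7 (D↔N), site 11 (F↔N), site 12 (F↔P), site 20 (H↔M), site 23 (Q↔S).
p = 5/27 = 0.185185.
d = −ln(1 − 0.185185) = −ln(0.814815) = 0.2048.

0.2048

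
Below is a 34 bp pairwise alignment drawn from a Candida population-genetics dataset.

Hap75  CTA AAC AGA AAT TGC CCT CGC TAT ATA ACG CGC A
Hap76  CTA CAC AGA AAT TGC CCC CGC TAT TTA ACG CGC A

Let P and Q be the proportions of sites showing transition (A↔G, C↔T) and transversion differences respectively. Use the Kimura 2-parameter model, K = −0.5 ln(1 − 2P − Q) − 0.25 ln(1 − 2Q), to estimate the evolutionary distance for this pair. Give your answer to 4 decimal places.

0.0939

Differing sites — 4:A/C (Tv); 18:T/C (Ti); 25:A/T (Tv).
Of the 3 differences, 1 transition and 2 transversions over 34 sites: P = 1/34 = 0.029412, Q = 2/34 = 0.058824.
d = −0.5·ln(0.882352) − 0.25·ln(0.882352) = −0.5·(-0.125164) − 0.25·(-0.125164) = 0.0939.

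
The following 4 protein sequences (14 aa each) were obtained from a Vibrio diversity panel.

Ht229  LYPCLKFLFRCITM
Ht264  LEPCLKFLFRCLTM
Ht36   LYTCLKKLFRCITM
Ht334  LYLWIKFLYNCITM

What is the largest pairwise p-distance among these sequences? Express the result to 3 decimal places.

Pairwise Hamming distances:
  Ht229 vs Ht264: 2
  Ht229 vs Ht36: 2
  Ht229 vs Ht334: 5
  Ht264 vs Ht36: 4
  Ht264 vs Ht334: 7
  Ht36 vs Ht334: 6
The largest is 7 mismatches, between Ht264 and Ht334; p = 7/14 = 0.500.

0.500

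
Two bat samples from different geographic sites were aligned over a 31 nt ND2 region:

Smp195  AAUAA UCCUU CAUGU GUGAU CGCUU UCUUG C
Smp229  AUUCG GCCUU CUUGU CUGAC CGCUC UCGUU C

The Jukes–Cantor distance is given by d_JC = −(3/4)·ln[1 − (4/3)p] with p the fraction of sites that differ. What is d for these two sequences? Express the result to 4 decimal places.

Differing sites — 2:A/U; 4:A/C; 5:A/G; 6:U/G; 12:A/U; 16:G/C; 20:U/C; 25:U/C; 28:U/G; 30:G/U.
p = 10/31 = 0.322581.
d = −0.75 · ln(1 − (4/3)·0.322581) = −0.75 · ln(0.569892) = −0.75 · (-0.562308) = 0.4217.

0.4217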